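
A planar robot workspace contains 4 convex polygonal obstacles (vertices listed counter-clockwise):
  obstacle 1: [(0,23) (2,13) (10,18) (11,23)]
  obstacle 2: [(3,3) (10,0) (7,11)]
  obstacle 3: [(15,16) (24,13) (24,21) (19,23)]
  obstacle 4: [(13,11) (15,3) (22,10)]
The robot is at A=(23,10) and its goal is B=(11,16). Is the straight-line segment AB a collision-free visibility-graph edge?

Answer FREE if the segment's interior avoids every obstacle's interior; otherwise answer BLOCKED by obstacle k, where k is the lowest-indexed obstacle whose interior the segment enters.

FREE

Obstacle 1 [(0,23) (2,13) (10,18) (11,23)]:
  edge (0,23)–(2,13): clear
  edge (2,13)–(10,18): clear
  edge (10,18)–(11,23): clear
  edge (11,23)–(0,23): clear
  midpoint (17,13) outside
  → clear
Obstacle 2 [(3,3) (10,0) (7,11)]:
  edge (3,3)–(10,0): clear
  edge (10,0)–(7,11): clear
  edge (7,11)–(3,3): clear
  midpoint (17,13) outside
  → clear
Obstacle 3 [(15,16) (24,13) (24,21) (19,23)]:
  edge (15,16)–(24,13): clear
  edge (24,13)–(24,21): clear
  edge (24,21)–(19,23): clear
  edge (19,23)–(15,16): clear
  midpoint (17,13) outside
  → clear
Obstacle 4 [(13,11) (15,3) (22,10)]:
  edge (13,11)–(15,3): clear
  edge (15,3)–(22,10): clear
  edge (22,10)–(13,11): clear
  midpoint (17,13) outside
  → clear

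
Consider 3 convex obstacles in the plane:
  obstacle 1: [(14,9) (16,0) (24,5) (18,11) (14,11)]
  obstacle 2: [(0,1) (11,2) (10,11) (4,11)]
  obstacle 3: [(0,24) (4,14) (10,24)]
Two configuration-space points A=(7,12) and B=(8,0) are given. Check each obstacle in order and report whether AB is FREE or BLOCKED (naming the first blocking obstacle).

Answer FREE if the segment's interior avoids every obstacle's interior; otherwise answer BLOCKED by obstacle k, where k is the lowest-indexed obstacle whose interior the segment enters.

Obstacle 1 [(14,9) (16,0) (24,5) (18,11) (14,11)]:
  edge (14,9)–(16,0): clear
  edge (16,0)–(24,5): clear
  edge (24,5)–(18,11): clear
  edge (18,11)–(14,11): clear
  edge (14,11)–(14,9): clear
  midpoint (15/2,6) outside
  → clear
Obstacle 2 [(0,1) (11,2) (10,11) (4,11)]:
  edge (0,1)–(11,2): crosses AB
  edge (11,2)–(10,11): clear
  edge (10,11)–(4,11): crosses AB
  edge (4,11)–(0,1): clear
  → BLOCKED
Obstacle 3 [(0,24) (4,14) (10,24)]:
  edge (0,24)–(4,14): clear
  edge (4,14)–(10,24): clear
  edge (10,24)–(0,24): clear
  midpoint (15/2,6) outside
  → clear

BLOCKED by obstacle 2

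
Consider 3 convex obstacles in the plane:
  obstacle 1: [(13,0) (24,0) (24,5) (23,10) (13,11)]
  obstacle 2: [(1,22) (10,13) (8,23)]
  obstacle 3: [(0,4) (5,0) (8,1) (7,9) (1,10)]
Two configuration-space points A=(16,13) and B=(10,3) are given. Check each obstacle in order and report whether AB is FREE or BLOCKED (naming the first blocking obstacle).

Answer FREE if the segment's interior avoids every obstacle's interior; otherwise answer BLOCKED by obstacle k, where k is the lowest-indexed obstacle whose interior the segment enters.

BLOCKED by obstacle 1

Obstacle 1 [(13,0) (24,0) (24,5) (23,10) (13,11)]:
  edge (13,0)–(24,0): clear
  edge (24,0)–(24,5): clear
  edge (24,5)–(23,10): clear
  edge (23,10)–(13,11): crosses AB
  edge (13,11)–(13,0): crosses AB
  → BLOCKED
Obstacle 2 [(1,22) (10,13) (8,23)]:
  edge (1,22)–(10,13): clear
  edge (10,13)–(8,23): clear
  edge (8,23)–(1,22): clear
  midpoint (13,8) outside
  → clear
Obstacle 3 [(0,4) (5,0) (8,1) (7,9) (1,10)]:
  edge (0,4)–(5,0): clear
  edge (5,0)–(8,1): clear
  edge (8,1)–(7,9): clear
  edge (7,9)–(1,10): clear
  edge (1,10)–(0,4): clear
  midpoint (13,8) outside
  → clear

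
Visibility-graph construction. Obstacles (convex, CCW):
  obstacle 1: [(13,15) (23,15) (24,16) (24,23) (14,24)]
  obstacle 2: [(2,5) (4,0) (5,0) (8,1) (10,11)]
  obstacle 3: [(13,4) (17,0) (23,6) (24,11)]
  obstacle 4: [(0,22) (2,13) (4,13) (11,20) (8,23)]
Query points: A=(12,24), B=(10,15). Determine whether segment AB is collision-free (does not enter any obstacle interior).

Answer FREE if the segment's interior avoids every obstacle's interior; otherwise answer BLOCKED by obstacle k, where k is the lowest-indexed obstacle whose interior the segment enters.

Obstacle 1 [(13,15) (23,15) (24,16) (24,23) (14,24)]:
  edge (13,15)–(23,15): clear
  edge (23,15)–(24,16): clear
  edge (24,16)–(24,23): clear
  edge (24,23)–(14,24): clear
  edge (14,24)–(13,15): clear
  midpoint (11,39/2) outside
  → clear
Obstacle 2 [(2,5) (4,0) (5,0) (8,1) (10,11)]:
  edge (2,5)–(4,0): clear
  edge (4,0)–(5,0): clear
  edge (5,0)–(8,1): clear
  edge (8,1)–(10,11): clear
  edge (10,11)–(2,5): clear
  midpoint (11,39/2) outside
  → clear
Obstacle 3 [(13,4) (17,0) (23,6) (24,11)]:
  edge (13,4)–(17,0): clear
  edge (17,0)–(23,6): clear
  edge (23,6)–(24,11): clear
  edge (24,11)–(13,4): clear
  midpoint (11,39/2) outside
  → clear
Obstacle 4 [(0,22) (2,13) (4,13) (11,20) (8,23)]:
  edge (0,22)–(2,13): clear
  edge (2,13)–(4,13): clear
  edge (4,13)–(11,20): clear
  edge (11,20)–(8,23): clear
  edge (8,23)–(0,22): clear
  midpoint (11,39/2) outside
  → clear

FREE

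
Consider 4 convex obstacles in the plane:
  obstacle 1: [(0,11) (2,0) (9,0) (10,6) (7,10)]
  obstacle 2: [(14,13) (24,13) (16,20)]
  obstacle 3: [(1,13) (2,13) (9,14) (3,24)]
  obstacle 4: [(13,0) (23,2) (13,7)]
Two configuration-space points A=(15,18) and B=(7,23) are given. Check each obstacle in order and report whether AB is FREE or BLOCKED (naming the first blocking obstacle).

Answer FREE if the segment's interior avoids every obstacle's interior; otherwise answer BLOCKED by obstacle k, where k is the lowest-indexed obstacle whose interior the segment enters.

FREE

Obstacle 1 [(0,11) (2,0) (9,0) (10,6) (7,10)]:
  edge (0,11)–(2,0): clear
  edge (2,0)–(9,0): clear
  edge (9,0)–(10,6): clear
  edge (10,6)–(7,10): clear
  edge (7,10)–(0,11): clear
  midpoint (11,41/2) outside
  → clear
Obstacle 2 [(14,13) (24,13) (16,20)]:
  edge (14,13)–(24,13): clear
  edge (24,13)–(16,20): clear
  edge (16,20)–(14,13): clear
  midpoint (11,41/2) outside
  → clear
Obstacle 3 [(1,13) (2,13) (9,14) (3,24)]:
  edge (1,13)–(2,13): clear
  edge (2,13)–(9,14): clear
  edge (9,14)–(3,24): clear
  edge (3,24)–(1,13): clear
  midpoint (11,41/2) outside
  → clear
Obstacle 4 [(13,0) (23,2) (13,7)]:
  edge (13,0)–(23,2): clear
  edge (23,2)–(13,7): clear
  edge (13,7)–(13,0): clear
  midpoint (11,41/2) outside
  → clear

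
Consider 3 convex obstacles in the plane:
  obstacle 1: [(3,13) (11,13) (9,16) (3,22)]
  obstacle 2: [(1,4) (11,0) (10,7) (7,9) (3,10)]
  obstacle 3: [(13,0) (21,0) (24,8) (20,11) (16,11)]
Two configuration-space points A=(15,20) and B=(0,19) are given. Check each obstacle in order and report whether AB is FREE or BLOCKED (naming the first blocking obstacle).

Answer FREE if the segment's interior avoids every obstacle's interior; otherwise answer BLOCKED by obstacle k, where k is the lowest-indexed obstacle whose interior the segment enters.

BLOCKED by obstacle 1

Obstacle 1 [(3,13) (11,13) (9,16) (3,22)]:
  edge (3,13)–(11,13): clear
  edge (11,13)–(9,16): clear
  edge (9,16)–(3,22): crosses AB
  edge (3,22)–(3,13): crosses AB
  → BLOCKED
Obstacle 2 [(1,4) (11,0) (10,7) (7,9) (3,10)]:
  edge (1,4)–(11,0): clear
  edge (11,0)–(10,7): clear
  edge (10,7)–(7,9): clear
  edge (7,9)–(3,10): clear
  edge (3,10)–(1,4): clear
  midpoint (15/2,39/2) outside
  → clear
Obstacle 3 [(13,0) (21,0) (24,8) (20,11) (16,11)]:
  edge (13,0)–(21,0): clear
  edge (21,0)–(24,8): clear
  edge (24,8)–(20,11): clear
  edge (20,11)–(16,11): clear
  edge (16,11)–(13,0): clear
  midpoint (15/2,39/2) outside
  → clear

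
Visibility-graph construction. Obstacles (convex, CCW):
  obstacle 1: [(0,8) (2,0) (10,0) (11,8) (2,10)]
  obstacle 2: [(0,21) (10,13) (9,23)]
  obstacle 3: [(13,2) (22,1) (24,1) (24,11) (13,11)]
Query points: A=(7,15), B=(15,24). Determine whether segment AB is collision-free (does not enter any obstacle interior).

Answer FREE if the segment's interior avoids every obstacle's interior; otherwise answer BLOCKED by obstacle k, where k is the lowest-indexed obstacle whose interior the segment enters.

Obstacle 1 [(0,8) (2,0) (10,0) (11,8) (2,10)]:
  edge (0,8)–(2,0): clear
  edge (2,0)–(10,0): clear
  edge (10,0)–(11,8): clear
  edge (11,8)–(2,10): clear
  edge (2,10)–(0,8): clear
  midpoint (11,39/2) outside
  → clear
Obstacle 2 [(0,21) (10,13) (9,23)]:
  edge (0,21)–(10,13): crosses AB
  edge (10,13)–(9,23): crosses AB
  edge (9,23)–(0,21): clear
  → BLOCKED
Obstacle 3 [(13,2) (22,1) (24,1) (24,11) (13,11)]:
  edge (13,2)–(22,1): clear
  edge (22,1)–(24,1): clear
  edge (24,1)–(24,11): clear
  edge (24,11)–(13,11): clear
  edge (13,11)–(13,2): clear
  midpoint (11,39/2) outside
  → clear

BLOCKED by obstacle 2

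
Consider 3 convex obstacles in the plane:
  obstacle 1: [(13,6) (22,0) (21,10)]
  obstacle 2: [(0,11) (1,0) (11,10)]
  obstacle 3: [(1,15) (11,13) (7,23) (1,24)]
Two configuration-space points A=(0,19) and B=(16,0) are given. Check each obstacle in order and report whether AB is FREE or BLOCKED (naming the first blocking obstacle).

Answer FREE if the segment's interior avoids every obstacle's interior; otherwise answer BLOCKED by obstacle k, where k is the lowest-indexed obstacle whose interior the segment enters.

BLOCKED by obstacle 2

Obstacle 1 [(13,6) (22,0) (21,10)]:
  edge (13,6)–(22,0): clear
  edge (22,0)–(21,10): clear
  edge (21,10)–(13,6): clear
  midpoint (8,19/2) outside
  → clear
Obstacle 2 [(0,11) (1,0) (11,10)]:
  edge (0,11)–(1,0): clear
  edge (1,0)–(11,10): crosses AB
  edge (11,10)–(0,11): crosses AB
  → BLOCKED
Obstacle 3 [(1,15) (11,13) (7,23) (1,24)]:
  edge (1,15)–(11,13): crosses AB
  edge (11,13)–(7,23): clear
  edge (7,23)–(1,24): clear
  edge (1,24)–(1,15): crosses AB
  → BLOCKED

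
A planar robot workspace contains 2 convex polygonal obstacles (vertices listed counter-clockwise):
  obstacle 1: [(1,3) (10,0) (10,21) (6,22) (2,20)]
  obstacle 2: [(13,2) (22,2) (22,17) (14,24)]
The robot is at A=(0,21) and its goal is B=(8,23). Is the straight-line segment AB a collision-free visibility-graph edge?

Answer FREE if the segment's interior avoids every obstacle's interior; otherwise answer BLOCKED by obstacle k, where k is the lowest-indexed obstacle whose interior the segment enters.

Obstacle 1 [(1,3) (10,0) (10,21) (6,22) (2,20)]:
  edge (1,3)–(10,0): clear
  edge (10,0)–(10,21): clear
  edge (10,21)–(6,22): clear
  edge (6,22)–(2,20): clear
  edge (2,20)–(1,3): clear
  midpoint (4,22) outside
  → clear
Obstacle 2 [(13,2) (22,2) (22,17) (14,24)]:
  edge (13,2)–(22,2): clear
  edge (22,2)–(22,17): clear
  edge (22,17)–(14,24): clear
  edge (14,24)–(13,2): clear
  midpoint (4,22) outside
  → clear

FREE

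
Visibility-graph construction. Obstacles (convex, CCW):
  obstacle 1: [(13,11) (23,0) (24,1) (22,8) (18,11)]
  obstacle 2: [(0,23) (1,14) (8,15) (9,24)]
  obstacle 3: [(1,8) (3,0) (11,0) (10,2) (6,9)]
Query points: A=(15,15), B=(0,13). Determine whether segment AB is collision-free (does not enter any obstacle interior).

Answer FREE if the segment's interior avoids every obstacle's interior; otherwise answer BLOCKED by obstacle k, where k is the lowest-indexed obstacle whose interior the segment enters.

Obstacle 1 [(13,11) (23,0) (24,1) (22,8) (18,11)]:
  edge (13,11)–(23,0): clear
  edge (23,0)–(24,1): clear
  edge (24,1)–(22,8): clear
  edge (22,8)–(18,11): clear
  edge (18,11)–(13,11): clear
  midpoint (15/2,14) outside
  → clear
Obstacle 2 [(0,23) (1,14) (8,15) (9,24)]:
  edge (0,23)–(1,14): clear
  edge (1,14)–(8,15): clear
  edge (8,15)–(9,24): clear
  edge (9,24)–(0,23): clear
  midpoint (15/2,14) outside
  → clear
Obstacle 3 [(1,8) (3,0) (11,0) (10,2) (6,9)]:
  edge (1,8)–(3,0): clear
  edge (3,0)–(11,0): clear
  edge (11,0)–(10,2): clear
  edge (10,2)–(6,9): clear
  edge (6,9)–(1,8): clear
  midpoint (15/2,14) outside
  → clear

FREE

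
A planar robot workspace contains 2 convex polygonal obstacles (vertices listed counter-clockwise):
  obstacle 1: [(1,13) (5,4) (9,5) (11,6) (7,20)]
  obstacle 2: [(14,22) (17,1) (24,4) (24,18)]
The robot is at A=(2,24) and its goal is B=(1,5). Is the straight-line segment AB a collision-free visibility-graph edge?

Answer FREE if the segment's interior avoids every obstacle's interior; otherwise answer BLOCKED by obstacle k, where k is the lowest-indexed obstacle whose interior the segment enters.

Obstacle 1 [(1,13) (5,4) (9,5) (11,6) (7,20)]:
  edge (1,13)–(5,4): crosses AB
  edge (5,4)–(9,5): clear
  edge (9,5)–(11,6): clear
  edge (11,6)–(7,20): clear
  edge (7,20)–(1,13): crosses AB
  → BLOCKED
Obstacle 2 [(14,22) (17,1) (24,4) (24,18)]:
  edge (14,22)–(17,1): clear
  edge (17,1)–(24,4): clear
  edge (24,4)–(24,18): clear
  edge (24,18)–(14,22): clear
  midpoint (3/2,29/2) outside
  → clear

BLOCKED by obstacle 1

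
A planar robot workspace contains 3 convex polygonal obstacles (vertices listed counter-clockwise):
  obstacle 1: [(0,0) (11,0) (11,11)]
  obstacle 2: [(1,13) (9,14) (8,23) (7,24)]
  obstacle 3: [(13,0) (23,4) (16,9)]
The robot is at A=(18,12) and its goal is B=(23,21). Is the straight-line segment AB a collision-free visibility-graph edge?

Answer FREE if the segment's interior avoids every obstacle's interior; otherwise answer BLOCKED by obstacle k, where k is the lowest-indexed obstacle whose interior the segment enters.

Obstacle 1 [(0,0) (11,0) (11,11)]:
  edge (0,0)–(11,0): clear
  edge (11,0)–(11,11): clear
  edge (11,11)–(0,0): clear
  midpoint (41/2,33/2) outside
  → clear
Obstacle 2 [(1,13) (9,14) (8,23) (7,24)]:
  edge (1,13)–(9,14): clear
  edge (9,14)–(8,23): clear
  edge (8,23)–(7,24): clear
  edge (7,24)–(1,13): clear
  midpoint (41/2,33/2) outside
  → clear
Obstacle 3 [(13,0) (23,4) (16,9)]:
  edge (13,0)–(23,4): clear
  edge (23,4)–(16,9): clear
  edge (16,9)–(13,0): clear
  midpoint (41/2,33/2) outside
  → clear

FREE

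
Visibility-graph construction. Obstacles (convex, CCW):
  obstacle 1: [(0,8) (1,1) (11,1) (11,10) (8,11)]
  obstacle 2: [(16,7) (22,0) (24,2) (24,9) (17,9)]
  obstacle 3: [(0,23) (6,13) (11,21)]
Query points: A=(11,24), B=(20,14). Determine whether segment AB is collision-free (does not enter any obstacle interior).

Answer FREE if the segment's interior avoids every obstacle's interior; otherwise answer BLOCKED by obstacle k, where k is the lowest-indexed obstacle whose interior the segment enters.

FREE

Obstacle 1 [(0,8) (1,1) (11,1) (11,10) (8,11)]:
  edge (0,8)–(1,1): clear
  edge (1,1)–(11,1): clear
  edge (11,1)–(11,10): clear
  edge (11,10)–(8,11): clear
  edge (8,11)–(0,8): clear
  midpoint (31/2,19) outside
  → clear
Obstacle 2 [(16,7) (22,0) (24,2) (24,9) (17,9)]:
  edge (16,7)–(22,0): clear
  edge (22,0)–(24,2): clear
  edge (24,2)–(24,9): clear
  edge (24,9)–(17,9): clear
  edge (17,9)–(16,7): clear
  midpoint (31/2,19) outside
  → clear
Obstacle 3 [(0,23) (6,13) (11,21)]:
  edge (0,23)–(6,13): clear
  edge (6,13)–(11,21): clear
  edge (11,21)–(0,23): clear
  midpoint (31/2,19) outside
  → clear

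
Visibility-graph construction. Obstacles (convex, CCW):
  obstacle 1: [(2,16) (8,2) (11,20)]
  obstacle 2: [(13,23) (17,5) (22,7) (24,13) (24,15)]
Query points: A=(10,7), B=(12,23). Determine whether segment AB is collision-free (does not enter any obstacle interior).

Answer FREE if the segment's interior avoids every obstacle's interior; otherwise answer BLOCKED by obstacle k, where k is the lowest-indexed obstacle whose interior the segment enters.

Obstacle 1 [(2,16) (8,2) (11,20)]:
  edge (2,16)–(8,2): clear
  edge (8,2)–(11,20): clear
  edge (11,20)–(2,16): clear
  midpoint (11,15) outside
  → clear
Obstacle 2 [(13,23) (17,5) (22,7) (24,13) (24,15)]:
  edge (13,23)–(17,5): clear
  edge (17,5)–(22,7): clear
  edge (22,7)–(24,13): clear
  edge (24,13)–(24,15): clear
  edge (24,15)–(13,23): clear
  midpoint (11,15) outside
  → clear

FREE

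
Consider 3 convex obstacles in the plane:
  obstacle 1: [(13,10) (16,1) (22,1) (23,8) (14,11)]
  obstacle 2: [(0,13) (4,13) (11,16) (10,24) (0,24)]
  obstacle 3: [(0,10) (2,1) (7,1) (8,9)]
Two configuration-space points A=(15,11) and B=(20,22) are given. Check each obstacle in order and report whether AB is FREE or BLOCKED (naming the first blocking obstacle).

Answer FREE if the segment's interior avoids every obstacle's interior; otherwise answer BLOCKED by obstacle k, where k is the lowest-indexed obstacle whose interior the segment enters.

FREE

Obstacle 1 [(13,10) (16,1) (22,1) (23,8) (14,11)]:
  edge (13,10)–(16,1): clear
  edge (16,1)–(22,1): clear
  edge (22,1)–(23,8): clear
  edge (23,8)–(14,11): clear
  edge (14,11)–(13,10): clear
  midpoint (35/2,33/2) outside
  → clear
Obstacle 2 [(0,13) (4,13) (11,16) (10,24) (0,24)]:
  edge (0,13)–(4,13): clear
  edge (4,13)–(11,16): clear
  edge (11,16)–(10,24): clear
  edge (10,24)–(0,24): clear
  edge (0,24)–(0,13): clear
  midpoint (35/2,33/2) outside
  → clear
Obstacle 3 [(0,10) (2,1) (7,1) (8,9)]:
  edge (0,10)–(2,1): clear
  edge (2,1)–(7,1): clear
  edge (7,1)–(8,9): clear
  edge (8,9)–(0,10): clear
  midpoint (35/2,33/2) outside
  → clear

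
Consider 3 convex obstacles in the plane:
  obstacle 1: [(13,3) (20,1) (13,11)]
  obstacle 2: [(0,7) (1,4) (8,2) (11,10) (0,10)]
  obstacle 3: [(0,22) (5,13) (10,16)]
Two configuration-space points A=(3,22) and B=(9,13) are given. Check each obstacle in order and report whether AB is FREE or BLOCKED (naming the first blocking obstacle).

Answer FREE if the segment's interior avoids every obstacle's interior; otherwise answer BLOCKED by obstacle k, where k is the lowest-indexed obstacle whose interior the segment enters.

BLOCKED by obstacle 3

Obstacle 1 [(13,3) (20,1) (13,11)]:
  edge (13,3)–(20,1): clear
  edge (20,1)–(13,11): clear
  edge (13,11)–(13,3): clear
  midpoint (6,35/2) outside
  → clear
Obstacle 2 [(0,7) (1,4) (8,2) (11,10) (0,10)]:
  edge (0,7)–(1,4): clear
  edge (1,4)–(8,2): clear
  edge (8,2)–(11,10): clear
  edge (11,10)–(0,10): clear
  edge (0,10)–(0,7): clear
  midpoint (6,35/2) outside
  → clear
Obstacle 3 [(0,22) (5,13) (10,16)]:
  edge (0,22)–(5,13): clear
  edge (5,13)–(10,16): crosses AB
  edge (10,16)–(0,22): crosses AB
  → BLOCKED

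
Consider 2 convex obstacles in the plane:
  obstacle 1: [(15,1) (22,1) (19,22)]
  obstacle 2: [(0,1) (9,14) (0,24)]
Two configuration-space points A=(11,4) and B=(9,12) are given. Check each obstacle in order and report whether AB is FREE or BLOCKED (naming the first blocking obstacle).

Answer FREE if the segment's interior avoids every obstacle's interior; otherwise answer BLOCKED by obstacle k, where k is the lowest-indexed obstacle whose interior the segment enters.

FREE

Obstacle 1 [(15,1) (22,1) (19,22)]:
  edge (15,1)–(22,1): clear
  edge (22,1)–(19,22): clear
  edge (19,22)–(15,1): clear
  midpoint (10,8) outside
  → clear
Obstacle 2 [(0,1) (9,14) (0,24)]:
  edge (0,1)–(9,14): clear
  edge (9,14)–(0,24): clear
  edge (0,24)–(0,1): clear
  midpoint (10,8) outside
  → clear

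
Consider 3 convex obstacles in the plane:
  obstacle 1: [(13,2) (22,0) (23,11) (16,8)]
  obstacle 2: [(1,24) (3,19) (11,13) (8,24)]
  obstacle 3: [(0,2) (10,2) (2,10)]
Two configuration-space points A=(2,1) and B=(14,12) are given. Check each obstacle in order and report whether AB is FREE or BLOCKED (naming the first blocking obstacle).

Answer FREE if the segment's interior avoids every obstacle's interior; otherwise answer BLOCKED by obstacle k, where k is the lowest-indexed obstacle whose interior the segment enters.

Obstacle 1 [(13,2) (22,0) (23,11) (16,8)]:
  edge (13,2)–(22,0): clear
  edge (22,0)–(23,11): clear
  edge (23,11)–(16,8): clear
  edge (16,8)–(13,2): clear
  midpoint (8,13/2) outside
  → clear
Obstacle 2 [(1,24) (3,19) (11,13) (8,24)]:
  edge (1,24)–(3,19): clear
  edge (3,19)–(11,13): clear
  edge (11,13)–(8,24): clear
  edge (8,24)–(1,24): clear
  midpoint (8,13/2) outside
  → clear
Obstacle 3 [(0,2) (10,2) (2,10)]:
  edge (0,2)–(10,2): crosses AB
  edge (10,2)–(2,10): crosses AB
  edge (2,10)–(0,2): clear
  → BLOCKED

BLOCKED by obstacle 3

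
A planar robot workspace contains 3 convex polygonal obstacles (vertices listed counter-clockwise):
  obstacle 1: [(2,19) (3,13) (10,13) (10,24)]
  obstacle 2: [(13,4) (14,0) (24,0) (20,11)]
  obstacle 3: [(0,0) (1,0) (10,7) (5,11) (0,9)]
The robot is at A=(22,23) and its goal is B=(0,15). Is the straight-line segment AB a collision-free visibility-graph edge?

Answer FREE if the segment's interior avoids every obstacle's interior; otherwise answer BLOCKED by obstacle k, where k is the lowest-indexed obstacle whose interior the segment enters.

BLOCKED by obstacle 1

Obstacle 1 [(2,19) (3,13) (10,13) (10,24)]:
  edge (2,19)–(3,13): crosses AB
  edge (3,13)–(10,13): clear
  edge (10,13)–(10,24): crosses AB
  edge (10,24)–(2,19): clear
  → BLOCKED
Obstacle 2 [(13,4) (14,0) (24,0) (20,11)]:
  edge (13,4)–(14,0): clear
  edge (14,0)–(24,0): clear
  edge (24,0)–(20,11): clear
  edge (20,11)–(13,4): clear
  midpoint (11,19) outside
  → clear
Obstacle 3 [(0,0) (1,0) (10,7) (5,11) (0,9)]:
  edge (0,0)–(1,0): clear
  edge (1,0)–(10,7): clear
  edge (10,7)–(5,11): clear
  edge (5,11)–(0,9): clear
  edge (0,9)–(0,0): clear
  midpoint (11,19) outside
  → clear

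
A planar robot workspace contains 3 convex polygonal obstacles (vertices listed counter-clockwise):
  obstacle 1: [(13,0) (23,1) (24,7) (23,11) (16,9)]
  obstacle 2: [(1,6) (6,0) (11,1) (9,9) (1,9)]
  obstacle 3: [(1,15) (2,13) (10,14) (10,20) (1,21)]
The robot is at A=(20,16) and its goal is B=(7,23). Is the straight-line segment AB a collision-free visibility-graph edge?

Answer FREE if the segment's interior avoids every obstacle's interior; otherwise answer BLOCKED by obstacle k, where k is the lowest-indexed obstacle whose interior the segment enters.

FREE

Obstacle 1 [(13,0) (23,1) (24,7) (23,11) (16,9)]:
  edge (13,0)–(23,1): clear
  edge (23,1)–(24,7): clear
  edge (24,7)–(23,11): clear
  edge (23,11)–(16,9): clear
  edge (16,9)–(13,0): clear
  midpoint (27/2,39/2) outside
  → clear
Obstacle 2 [(1,6) (6,0) (11,1) (9,9) (1,9)]:
  edge (1,6)–(6,0): clear
  edge (6,0)–(11,1): clear
  edge (11,1)–(9,9): clear
  edge (9,9)–(1,9): clear
  edge (1,9)–(1,6): clear
  midpoint (27/2,39/2) outside
  → clear
Obstacle 3 [(1,15) (2,13) (10,14) (10,20) (1,21)]:
  edge (1,15)–(2,13): clear
  edge (2,13)–(10,14): clear
  edge (10,14)–(10,20): clear
  edge (10,20)–(1,21): clear
  edge (1,21)–(1,15): clear
  midpoint (27/2,39/2) outside
  → clear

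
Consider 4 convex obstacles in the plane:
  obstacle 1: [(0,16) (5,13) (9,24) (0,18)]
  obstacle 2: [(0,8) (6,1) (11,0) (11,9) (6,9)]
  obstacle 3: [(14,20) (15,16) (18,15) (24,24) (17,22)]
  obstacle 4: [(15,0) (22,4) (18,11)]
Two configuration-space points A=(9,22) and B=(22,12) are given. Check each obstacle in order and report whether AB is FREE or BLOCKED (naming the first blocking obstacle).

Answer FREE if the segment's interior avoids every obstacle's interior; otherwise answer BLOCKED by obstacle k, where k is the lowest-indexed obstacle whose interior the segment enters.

BLOCKED by obstacle 3

Obstacle 1 [(0,16) (5,13) (9,24) (0,18)]:
  edge (0,16)–(5,13): clear
  edge (5,13)–(9,24): clear
  edge (9,24)–(0,18): clear
  edge (0,18)–(0,16): clear
  midpoint (31/2,17) outside
  → clear
Obstacle 2 [(0,8) (6,1) (11,0) (11,9) (6,9)]:
  edge (0,8)–(6,1): clear
  edge (6,1)–(11,0): clear
  edge (11,0)–(11,9): clear
  edge (11,9)–(6,9): clear
  edge (6,9)–(0,8): clear
  midpoint (31/2,17) outside
  → clear
Obstacle 3 [(14,20) (15,16) (18,15) (24,24) (17,22)]:
  edge (14,20)–(15,16): crosses AB
  edge (15,16)–(18,15): clear
  edge (18,15)–(24,24): crosses AB
  edge (24,24)–(17,22): clear
  edge (17,22)–(14,20): clear
  → BLOCKED
Obstacle 4 [(15,0) (22,4) (18,11)]:
  edge (15,0)–(22,4): clear
  edge (22,4)–(18,11): clear
  edge (18,11)–(15,0): clear
  midpoint (31/2,17) outside
  → clear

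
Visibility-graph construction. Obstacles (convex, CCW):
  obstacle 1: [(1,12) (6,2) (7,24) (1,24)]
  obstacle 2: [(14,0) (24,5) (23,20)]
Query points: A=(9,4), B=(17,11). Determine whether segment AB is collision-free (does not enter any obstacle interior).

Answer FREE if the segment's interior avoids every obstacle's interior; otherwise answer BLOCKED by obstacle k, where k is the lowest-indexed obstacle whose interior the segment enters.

Obstacle 1 [(1,12) (6,2) (7,24) (1,24)]:
  edge (1,12)–(6,2): clear
  edge (6,2)–(7,24): clear
  edge (7,24)–(1,24): clear
  edge (1,24)–(1,12): clear
  midpoint (13,15/2) outside
  → clear
Obstacle 2 [(14,0) (24,5) (23,20)]:
  edge (14,0)–(24,5): clear
  edge (24,5)–(23,20): clear
  edge (23,20)–(14,0): clear
  midpoint (13,15/2) outside
  → clear

FREE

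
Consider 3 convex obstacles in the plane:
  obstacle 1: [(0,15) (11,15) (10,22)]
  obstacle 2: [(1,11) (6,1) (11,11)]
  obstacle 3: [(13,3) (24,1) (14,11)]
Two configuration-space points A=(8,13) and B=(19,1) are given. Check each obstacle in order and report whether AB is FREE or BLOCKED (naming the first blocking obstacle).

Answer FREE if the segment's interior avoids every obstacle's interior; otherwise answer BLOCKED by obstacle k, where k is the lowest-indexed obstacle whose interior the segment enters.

BLOCKED by obstacle 2

Obstacle 1 [(0,15) (11,15) (10,22)]:
  edge (0,15)–(11,15): clear
  edge (11,15)–(10,22): clear
  edge (10,22)–(0,15): clear
  midpoint (27/2,7) outside
  → clear
Obstacle 2 [(1,11) (6,1) (11,11)]:
  edge (1,11)–(6,1): clear
  edge (6,1)–(11,11): crosses AB
  edge (11,11)–(1,11): crosses AB
  → BLOCKED
Obstacle 3 [(13,3) (24,1) (14,11)]:
  edge (13,3)–(24,1): crosses AB
  edge (24,1)–(14,11): clear
  edge (14,11)–(13,3): crosses AB
  → BLOCKED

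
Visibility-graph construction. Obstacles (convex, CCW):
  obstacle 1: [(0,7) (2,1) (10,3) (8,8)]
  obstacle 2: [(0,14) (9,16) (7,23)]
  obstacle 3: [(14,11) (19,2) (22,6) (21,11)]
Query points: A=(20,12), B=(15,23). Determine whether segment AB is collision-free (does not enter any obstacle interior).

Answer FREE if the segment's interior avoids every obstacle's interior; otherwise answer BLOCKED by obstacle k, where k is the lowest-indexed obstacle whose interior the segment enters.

FREE

Obstacle 1 [(0,7) (2,1) (10,3) (8,8)]:
  edge (0,7)–(2,1): clear
  edge (2,1)–(10,3): clear
  edge (10,3)–(8,8): clear
  edge (8,8)–(0,7): clear
  midpoint (35/2,35/2) outside
  → clear
Obstacle 2 [(0,14) (9,16) (7,23)]:
  edge (0,14)–(9,16): clear
  edge (9,16)–(7,23): clear
  edge (7,23)–(0,14): clear
  midpoint (35/2,35/2) outside
  → clear
Obstacle 3 [(14,11) (19,2) (22,6) (21,11)]:
  edge (14,11)–(19,2): clear
  edge (19,2)–(22,6): clear
  edge (22,6)–(21,11): clear
  edge (21,11)–(14,11): clear
  midpoint (35/2,35/2) outside
  → clear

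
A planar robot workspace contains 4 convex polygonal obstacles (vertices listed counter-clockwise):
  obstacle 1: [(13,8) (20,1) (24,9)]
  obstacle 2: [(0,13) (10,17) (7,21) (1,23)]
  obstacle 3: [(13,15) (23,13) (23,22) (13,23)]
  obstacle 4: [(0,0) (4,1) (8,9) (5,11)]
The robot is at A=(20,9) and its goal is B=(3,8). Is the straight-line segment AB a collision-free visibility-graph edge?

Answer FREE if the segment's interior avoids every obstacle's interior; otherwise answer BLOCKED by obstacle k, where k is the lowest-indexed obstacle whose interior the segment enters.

BLOCKED by obstacle 4

Obstacle 1 [(13,8) (20,1) (24,9)]:
  edge (13,8)–(20,1): clear
  edge (20,1)–(24,9): clear
  edge (24,9)–(13,8): clear
  midpoint (23/2,17/2) outside
  → clear
Obstacle 2 [(0,13) (10,17) (7,21) (1,23)]:
  edge (0,13)–(10,17): clear
  edge (10,17)–(7,21): clear
  edge (7,21)–(1,23): clear
  edge (1,23)–(0,13): clear
  midpoint (23/2,17/2) outside
  → clear
Obstacle 3 [(13,15) (23,13) (23,22) (13,23)]:
  edge (13,15)–(23,13): clear
  edge (23,13)–(23,22): clear
  edge (23,22)–(13,23): clear
  edge (13,23)–(13,15): clear
  midpoint (23/2,17/2) outside
  → clear
Obstacle 4 [(0,0) (4,1) (8,9) (5,11)]:
  edge (0,0)–(4,1): clear
  edge (4,1)–(8,9): crosses AB
  edge (8,9)–(5,11): clear
  edge (5,11)–(0,0): crosses AB
  → BLOCKED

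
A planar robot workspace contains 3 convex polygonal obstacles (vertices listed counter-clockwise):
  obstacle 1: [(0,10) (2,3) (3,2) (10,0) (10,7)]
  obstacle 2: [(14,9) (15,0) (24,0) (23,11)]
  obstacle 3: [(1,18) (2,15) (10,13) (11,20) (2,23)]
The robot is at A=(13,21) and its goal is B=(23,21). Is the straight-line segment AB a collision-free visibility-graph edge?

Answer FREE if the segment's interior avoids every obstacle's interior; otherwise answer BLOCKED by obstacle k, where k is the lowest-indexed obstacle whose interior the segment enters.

Obstacle 1 [(0,10) (2,3) (3,2) (10,0) (10,7)]:
  edge (0,10)–(2,3): clear
  edge (2,3)–(3,2): clear
  edge (3,2)–(10,0): clear
  edge (10,0)–(10,7): clear
  edge (10,7)–(0,10): clear
  midpoint (18,21) outside
  → clear
Obstacle 2 [(14,9) (15,0) (24,0) (23,11)]:
  edge (14,9)–(15,0): clear
  edge (15,0)–(24,0): clear
  edge (24,0)–(23,11): clear
  edge (23,11)–(14,9): clear
  midpoint (18,21) outside
  → clear
Obstacle 3 [(1,18) (2,15) (10,13) (11,20) (2,23)]:
  edge (1,18)–(2,15): clear
  edge (2,15)–(10,13): clear
  edge (10,13)–(11,20): clear
  edge (11,20)–(2,23): clear
  edge (2,23)–(1,18): clear
  midpoint (18,21) outside
  → clear

FREE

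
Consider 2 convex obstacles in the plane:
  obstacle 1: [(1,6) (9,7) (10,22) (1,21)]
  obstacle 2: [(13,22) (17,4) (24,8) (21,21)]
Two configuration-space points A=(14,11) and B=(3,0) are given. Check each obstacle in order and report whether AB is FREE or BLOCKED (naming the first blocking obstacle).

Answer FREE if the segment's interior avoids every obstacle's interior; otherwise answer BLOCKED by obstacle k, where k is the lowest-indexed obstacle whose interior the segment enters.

Obstacle 1 [(1,6) (9,7) (10,22) (1,21)]:
  edge (1,6)–(9,7): clear
  edge (9,7)–(10,22): clear
  edge (10,22)–(1,21): clear
  edge (1,21)–(1,6): clear
  midpoint (17/2,11/2) outside
  → clear
Obstacle 2 [(13,22) (17,4) (24,8) (21,21)]:
  edge (13,22)–(17,4): clear
  edge (17,4)–(24,8): clear
  edge (24,8)–(21,21): clear
  edge (21,21)–(13,22): clear
  midpoint (17/2,11/2) outside
  → clear

FREE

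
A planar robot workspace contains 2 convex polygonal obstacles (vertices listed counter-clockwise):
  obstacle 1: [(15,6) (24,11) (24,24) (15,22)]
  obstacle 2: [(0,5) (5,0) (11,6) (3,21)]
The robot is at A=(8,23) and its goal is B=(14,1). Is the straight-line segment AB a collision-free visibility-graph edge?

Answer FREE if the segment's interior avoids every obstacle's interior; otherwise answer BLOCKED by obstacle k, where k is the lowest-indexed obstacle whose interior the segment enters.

FREE

Obstacle 1 [(15,6) (24,11) (24,24) (15,22)]:
  edge (15,6)–(24,11): clear
  edge (24,11)–(24,24): clear
  edge (24,24)–(15,22): clear
  edge (15,22)–(15,6): clear
  midpoint (11,12) outside
  → clear
Obstacle 2 [(0,5) (5,0) (11,6) (3,21)]:
  edge (0,5)–(5,0): clear
  edge (5,0)–(11,6): clear
  edge (11,6)–(3,21): clear
  edge (3,21)–(0,5): clear
  midpoint (11,12) outside
  → clear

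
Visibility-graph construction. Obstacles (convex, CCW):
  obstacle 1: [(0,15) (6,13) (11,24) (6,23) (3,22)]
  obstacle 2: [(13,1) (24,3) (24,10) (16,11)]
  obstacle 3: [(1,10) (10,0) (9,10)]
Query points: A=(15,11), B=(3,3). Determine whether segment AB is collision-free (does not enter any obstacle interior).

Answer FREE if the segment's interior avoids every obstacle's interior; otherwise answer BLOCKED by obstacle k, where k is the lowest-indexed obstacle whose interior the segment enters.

BLOCKED by obstacle 3

Obstacle 1 [(0,15) (6,13) (11,24) (6,23) (3,22)]:
  edge (0,15)–(6,13): clear
  edge (6,13)–(11,24): clear
  edge (11,24)–(6,23): clear
  edge (6,23)–(3,22): clear
  edge (3,22)–(0,15): clear
  midpoint (9,7) outside
  → clear
Obstacle 2 [(13,1) (24,3) (24,10) (16,11)]:
  edge (13,1)–(24,3): clear
  edge (24,3)–(24,10): clear
  edge (24,10)–(16,11): clear
  edge (16,11)–(13,1): clear
  midpoint (9,7) outside
  → clear
Obstacle 3 [(1,10) (10,0) (9,10)]:
  edge (1,10)–(10,0): crosses AB
  edge (10,0)–(9,10): crosses AB
  edge (9,10)–(1,10): clear
  → BLOCKED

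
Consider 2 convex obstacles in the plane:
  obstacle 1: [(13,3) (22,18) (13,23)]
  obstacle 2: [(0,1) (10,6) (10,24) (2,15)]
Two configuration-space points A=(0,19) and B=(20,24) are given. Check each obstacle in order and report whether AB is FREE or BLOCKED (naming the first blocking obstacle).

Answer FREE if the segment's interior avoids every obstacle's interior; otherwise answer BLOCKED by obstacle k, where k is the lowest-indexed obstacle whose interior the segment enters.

Obstacle 1 [(13,3) (22,18) (13,23)]:
  edge (13,3)–(22,18): clear
  edge (22,18)–(13,23): crosses AB
  edge (13,23)–(13,3): crosses AB
  → BLOCKED
Obstacle 2 [(0,1) (10,6) (10,24) (2,15)]:
  edge (0,1)–(10,6): clear
  edge (10,6)–(10,24): crosses AB
  edge (10,24)–(2,15): crosses AB
  edge (2,15)–(0,1): clear
  → BLOCKED

BLOCKED by obstacle 1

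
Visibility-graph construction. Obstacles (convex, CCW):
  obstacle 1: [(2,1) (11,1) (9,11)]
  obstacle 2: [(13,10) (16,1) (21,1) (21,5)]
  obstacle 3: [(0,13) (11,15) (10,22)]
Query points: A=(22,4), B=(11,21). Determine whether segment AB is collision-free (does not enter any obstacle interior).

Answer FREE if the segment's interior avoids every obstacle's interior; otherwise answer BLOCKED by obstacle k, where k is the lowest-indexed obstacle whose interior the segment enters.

FREE

Obstacle 1 [(2,1) (11,1) (9,11)]:
  edge (2,1)–(11,1): clear
  edge (11,1)–(9,11): clear
  edge (9,11)–(2,1): clear
  midpoint (33/2,25/2) outside
  → clear
Obstacle 2 [(13,10) (16,1) (21,1) (21,5)]:
  edge (13,10)–(16,1): clear
  edge (16,1)–(21,1): clear
  edge (21,1)–(21,5): clear
  edge (21,5)–(13,10): clear
  midpoint (33/2,25/2) outside
  → clear
Obstacle 3 [(0,13) (11,15) (10,22)]:
  edge (0,13)–(11,15): clear
  edge (11,15)–(10,22): clear
  edge (10,22)–(0,13): clear
  midpoint (33/2,25/2) outside
  → clear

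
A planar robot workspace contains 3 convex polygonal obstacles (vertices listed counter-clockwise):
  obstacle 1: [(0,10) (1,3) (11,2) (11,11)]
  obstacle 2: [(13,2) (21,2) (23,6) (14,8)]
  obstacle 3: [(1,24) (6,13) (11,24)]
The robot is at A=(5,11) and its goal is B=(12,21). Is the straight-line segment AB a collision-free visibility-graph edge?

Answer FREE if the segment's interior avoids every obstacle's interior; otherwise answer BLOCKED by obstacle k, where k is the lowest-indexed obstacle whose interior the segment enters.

Obstacle 1 [(0,10) (1,3) (11,2) (11,11)]:
  edge (0,10)–(1,3): clear
  edge (1,3)–(11,2): clear
  edge (11,2)–(11,11): clear
  edge (11,11)–(0,10): clear
  midpoint (17/2,16) outside
  → clear
Obstacle 2 [(13,2) (21,2) (23,6) (14,8)]:
  edge (13,2)–(21,2): clear
  edge (21,2)–(23,6): clear
  edge (23,6)–(14,8): clear
  edge (14,8)–(13,2): clear
  midpoint (17/2,16) outside
  → clear
Obstacle 3 [(1,24) (6,13) (11,24)]:
  edge (1,24)–(6,13): clear
  edge (6,13)–(11,24): clear
  edge (11,24)–(1,24): clear
  midpoint (17/2,16) outside
  → clear

FREE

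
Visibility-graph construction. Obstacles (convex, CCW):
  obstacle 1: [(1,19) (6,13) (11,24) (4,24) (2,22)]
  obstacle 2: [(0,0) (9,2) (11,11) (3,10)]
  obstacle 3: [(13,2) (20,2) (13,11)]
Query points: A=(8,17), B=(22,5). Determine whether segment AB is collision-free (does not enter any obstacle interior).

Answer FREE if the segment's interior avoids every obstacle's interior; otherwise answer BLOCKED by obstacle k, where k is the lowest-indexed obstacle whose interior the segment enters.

Obstacle 1 [(1,19) (6,13) (11,24) (4,24) (2,22)]:
  edge (1,19)–(6,13): clear
  edge (6,13)–(11,24): clear
  edge (11,24)–(4,24): clear
  edge (4,24)–(2,22): clear
  edge (2,22)–(1,19): clear
  midpoint (15,11) outside
  → clear
Obstacle 2 [(0,0) (9,2) (11,11) (3,10)]:
  edge (0,0)–(9,2): clear
  edge (9,2)–(11,11): clear
  edge (11,11)–(3,10): clear
  edge (3,10)–(0,0): clear
  midpoint (15,11) outside
  → clear
Obstacle 3 [(13,2) (20,2) (13,11)]:
  edge (13,2)–(20,2): clear
  edge (20,2)–(13,11): clear
  edge (13,11)–(13,2): clear
  midpoint (15,11) outside
  → clear

FREE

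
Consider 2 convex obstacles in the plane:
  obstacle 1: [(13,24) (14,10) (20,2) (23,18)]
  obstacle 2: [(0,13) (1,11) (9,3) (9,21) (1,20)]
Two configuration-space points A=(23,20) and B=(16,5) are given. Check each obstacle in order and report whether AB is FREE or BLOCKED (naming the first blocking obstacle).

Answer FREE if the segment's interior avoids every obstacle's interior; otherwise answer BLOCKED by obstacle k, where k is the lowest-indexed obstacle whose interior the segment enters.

Obstacle 1 [(13,24) (14,10) (20,2) (23,18)]:
  edge (13,24)–(14,10): clear
  edge (14,10)–(20,2): crosses AB
  edge (20,2)–(23,18): clear
  edge (23,18)–(13,24): crosses AB
  → BLOCKED
Obstacle 2 [(0,13) (1,11) (9,3) (9,21) (1,20)]:
  edge (0,13)–(1,11): clear
  edge (1,11)–(9,3): clear
  edge (9,3)–(9,21): clear
  edge (9,21)–(1,20): clear
  edge (1,20)–(0,13): clear
  midpoint (39/2,25/2) outside
  → clear

BLOCKED by obstacle 1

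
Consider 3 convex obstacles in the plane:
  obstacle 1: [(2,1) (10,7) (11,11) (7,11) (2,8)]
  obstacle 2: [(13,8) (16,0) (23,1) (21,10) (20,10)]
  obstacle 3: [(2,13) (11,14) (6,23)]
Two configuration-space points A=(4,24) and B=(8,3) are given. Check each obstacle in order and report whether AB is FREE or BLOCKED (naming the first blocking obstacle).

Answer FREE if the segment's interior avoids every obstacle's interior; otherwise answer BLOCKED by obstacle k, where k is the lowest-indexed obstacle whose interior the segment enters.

BLOCKED by obstacle 1

Obstacle 1 [(2,1) (10,7) (11,11) (7,11) (2,8)]:
  edge (2,1)–(10,7): crosses AB
  edge (10,7)–(11,11): clear
  edge (11,11)–(7,11): clear
  edge (7,11)–(2,8): crosses AB
  edge (2,8)–(2,1): clear
  → BLOCKED
Obstacle 2 [(13,8) (16,0) (23,1) (21,10) (20,10)]:
  edge (13,8)–(16,0): clear
  edge (16,0)–(23,1): clear
  edge (23,1)–(21,10): clear
  edge (21,10)–(20,10): clear
  edge (20,10)–(13,8): clear
  midpoint (6,27/2) outside
  → clear
Obstacle 3 [(2,13) (11,14) (6,23)]:
  edge (2,13)–(11,14): crosses AB
  edge (11,14)–(6,23): clear
  edge (6,23)–(2,13): crosses AB
  → BLOCKED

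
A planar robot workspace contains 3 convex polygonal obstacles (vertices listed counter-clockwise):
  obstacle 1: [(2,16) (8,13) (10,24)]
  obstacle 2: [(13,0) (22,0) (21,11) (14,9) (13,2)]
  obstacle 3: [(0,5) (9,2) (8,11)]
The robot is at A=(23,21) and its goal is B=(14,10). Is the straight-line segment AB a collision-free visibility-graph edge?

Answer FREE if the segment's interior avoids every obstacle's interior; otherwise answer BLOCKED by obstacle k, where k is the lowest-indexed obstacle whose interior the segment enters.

FREE

Obstacle 1 [(2,16) (8,13) (10,24)]:
  edge (2,16)–(8,13): clear
  edge (8,13)–(10,24): clear
  edge (10,24)–(2,16): clear
  midpoint (37/2,31/2) outside
  → clear
Obstacle 2 [(13,0) (22,0) (21,11) (14,9) (13,2)]:
  edge (13,0)–(22,0): clear
  edge (22,0)–(21,11): clear
  edge (21,11)–(14,9): clear
  edge (14,9)–(13,2): clear
  edge (13,2)–(13,0): clear
  midpoint (37/2,31/2) outside
  → clear
Obstacle 3 [(0,5) (9,2) (8,11)]:
  edge (0,5)–(9,2): clear
  edge (9,2)–(8,11): clear
  edge (8,11)–(0,5): clear
  midpoint (37/2,31/2) outside
  → clear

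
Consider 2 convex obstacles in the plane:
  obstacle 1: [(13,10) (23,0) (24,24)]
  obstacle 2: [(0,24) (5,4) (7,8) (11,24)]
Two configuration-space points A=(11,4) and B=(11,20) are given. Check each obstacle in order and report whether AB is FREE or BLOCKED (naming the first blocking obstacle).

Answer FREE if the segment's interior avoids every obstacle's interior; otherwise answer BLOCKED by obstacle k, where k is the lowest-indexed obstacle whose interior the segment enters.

Obstacle 1 [(13,10) (23,0) (24,24)]:
  edge (13,10)–(23,0): clear
  edge (23,0)–(24,24): clear
  edge (24,24)–(13,10): clear
  midpoint (11,12) outside
  → clear
Obstacle 2 [(0,24) (5,4) (7,8) (11,24)]:
  edge (0,24)–(5,4): clear
  edge (5,4)–(7,8): clear
  edge (7,8)–(11,24): clear
  edge (11,24)–(0,24): clear
  midpoint (11,12) outside
  → clear

FREE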